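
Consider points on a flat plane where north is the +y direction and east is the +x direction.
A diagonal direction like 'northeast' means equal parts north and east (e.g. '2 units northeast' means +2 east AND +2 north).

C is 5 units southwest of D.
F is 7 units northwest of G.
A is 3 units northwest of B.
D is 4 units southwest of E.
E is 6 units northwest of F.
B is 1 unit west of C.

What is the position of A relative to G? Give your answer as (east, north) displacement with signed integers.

Place G at the origin (east=0, north=0).
  F is 7 units northwest of G: delta (east=-7, north=+7); F at (east=-7, north=7).
  E is 6 units northwest of F: delta (east=-6, north=+6); E at (east=-13, north=13).
  D is 4 units southwest of E: delta (east=-4, north=-4); D at (east=-17, north=9).
  C is 5 units southwest of D: delta (east=-5, north=-5); C at (east=-22, north=4).
  B is 1 unit west of C: delta (east=-1, north=+0); B at (east=-23, north=4).
  A is 3 units northwest of B: delta (east=-3, north=+3); A at (east=-26, north=7).
Therefore A relative to G: (east=-26, north=7).

Answer: A is at (east=-26, north=7) relative to G.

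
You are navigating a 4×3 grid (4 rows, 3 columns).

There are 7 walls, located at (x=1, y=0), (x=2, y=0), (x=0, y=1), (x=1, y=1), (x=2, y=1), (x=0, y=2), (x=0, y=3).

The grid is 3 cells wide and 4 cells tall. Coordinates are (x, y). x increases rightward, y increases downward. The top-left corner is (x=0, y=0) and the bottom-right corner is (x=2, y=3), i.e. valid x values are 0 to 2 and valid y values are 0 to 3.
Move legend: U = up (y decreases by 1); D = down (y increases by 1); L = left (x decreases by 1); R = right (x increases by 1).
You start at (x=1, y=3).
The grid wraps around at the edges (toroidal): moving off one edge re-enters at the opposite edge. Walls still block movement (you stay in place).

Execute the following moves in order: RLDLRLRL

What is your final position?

Start: (x=1, y=3)
  R (right): (x=1, y=3) -> (x=2, y=3)
  L (left): (x=2, y=3) -> (x=1, y=3)
  D (down): blocked, stay at (x=1, y=3)
  L (left): blocked, stay at (x=1, y=3)
  R (right): (x=1, y=3) -> (x=2, y=3)
  L (left): (x=2, y=3) -> (x=1, y=3)
  R (right): (x=1, y=3) -> (x=2, y=3)
  L (left): (x=2, y=3) -> (x=1, y=3)
Final: (x=1, y=3)

Answer: Final position: (x=1, y=3)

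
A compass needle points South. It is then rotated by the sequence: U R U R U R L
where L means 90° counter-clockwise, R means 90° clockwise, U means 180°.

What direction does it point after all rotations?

Answer: Final heading: South

Derivation:
Start: South
  U (U-turn (180°)) -> North
  R (right (90° clockwise)) -> East
  U (U-turn (180°)) -> West
  R (right (90° clockwise)) -> North
  U (U-turn (180°)) -> South
  R (right (90° clockwise)) -> West
  L (left (90° counter-clockwise)) -> South
Final: South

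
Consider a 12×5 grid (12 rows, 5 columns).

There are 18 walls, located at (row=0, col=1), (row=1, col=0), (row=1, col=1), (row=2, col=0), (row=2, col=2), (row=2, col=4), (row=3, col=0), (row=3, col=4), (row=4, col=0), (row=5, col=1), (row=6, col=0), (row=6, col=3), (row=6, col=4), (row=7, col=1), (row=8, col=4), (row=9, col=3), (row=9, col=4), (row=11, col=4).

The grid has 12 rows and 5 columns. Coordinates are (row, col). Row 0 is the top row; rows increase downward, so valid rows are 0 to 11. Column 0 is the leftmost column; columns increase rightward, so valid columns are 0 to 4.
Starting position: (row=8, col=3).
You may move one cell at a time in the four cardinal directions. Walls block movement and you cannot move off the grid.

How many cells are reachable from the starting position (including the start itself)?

Answer: Reachable cells: 40

Derivation:
BFS flood-fill from (row=8, col=3):
  Distance 0: (row=8, col=3)
  Distance 1: (row=7, col=3), (row=8, col=2)
  Distance 2: (row=7, col=2), (row=7, col=4), (row=8, col=1), (row=9, col=2)
  Distance 3: (row=6, col=2), (row=8, col=0), (row=9, col=1), (row=10, col=2)
  Distance 4: (row=5, col=2), (row=6, col=1), (row=7, col=0), (row=9, col=0), (row=10, col=1), (row=10, col=3), (row=11, col=2)
  Distance 5: (row=4, col=2), (row=5, col=3), (row=10, col=0), (row=10, col=4), (row=11, col=1), (row=11, col=3)
  Distance 6: (row=3, col=2), (row=4, col=1), (row=4, col=3), (row=5, col=4), (row=11, col=0)
  Distance 7: (row=3, col=1), (row=3, col=3), (row=4, col=4)
  Distance 8: (row=2, col=1), (row=2, col=3)
  Distance 9: (row=1, col=3)
  Distance 10: (row=0, col=3), (row=1, col=2), (row=1, col=4)
  Distance 11: (row=0, col=2), (row=0, col=4)
Total reachable: 40 (grid has 42 open cells total)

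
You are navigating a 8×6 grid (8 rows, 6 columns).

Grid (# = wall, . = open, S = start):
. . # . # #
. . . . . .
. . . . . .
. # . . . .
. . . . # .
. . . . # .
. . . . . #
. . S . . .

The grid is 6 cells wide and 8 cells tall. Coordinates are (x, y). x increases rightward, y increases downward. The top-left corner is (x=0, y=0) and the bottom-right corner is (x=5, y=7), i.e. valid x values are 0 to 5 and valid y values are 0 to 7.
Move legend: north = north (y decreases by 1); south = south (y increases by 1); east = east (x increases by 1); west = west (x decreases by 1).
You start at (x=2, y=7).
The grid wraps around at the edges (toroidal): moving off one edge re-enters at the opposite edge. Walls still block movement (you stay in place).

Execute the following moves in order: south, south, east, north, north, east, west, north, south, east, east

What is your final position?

Start: (x=2, y=7)
  south (south): blocked, stay at (x=2, y=7)
  south (south): blocked, stay at (x=2, y=7)
  east (east): (x=2, y=7) -> (x=3, y=7)
  north (north): (x=3, y=7) -> (x=3, y=6)
  north (north): (x=3, y=6) -> (x=3, y=5)
  east (east): blocked, stay at (x=3, y=5)
  west (west): (x=3, y=5) -> (x=2, y=5)
  north (north): (x=2, y=5) -> (x=2, y=4)
  south (south): (x=2, y=4) -> (x=2, y=5)
  east (east): (x=2, y=5) -> (x=3, y=5)
  east (east): blocked, stay at (x=3, y=5)
Final: (x=3, y=5)

Answer: Final position: (x=3, y=5)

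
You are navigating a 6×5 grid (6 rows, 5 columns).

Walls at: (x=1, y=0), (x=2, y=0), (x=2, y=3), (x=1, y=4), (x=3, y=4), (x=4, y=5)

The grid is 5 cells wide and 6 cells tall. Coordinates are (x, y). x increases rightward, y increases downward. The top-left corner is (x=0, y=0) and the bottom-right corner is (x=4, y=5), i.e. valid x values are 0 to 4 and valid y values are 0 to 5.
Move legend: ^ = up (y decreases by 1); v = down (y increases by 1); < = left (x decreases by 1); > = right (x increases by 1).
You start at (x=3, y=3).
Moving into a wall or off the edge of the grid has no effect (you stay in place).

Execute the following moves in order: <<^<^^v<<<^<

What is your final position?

Answer: Final position: (x=0, y=1)

Derivation:
Start: (x=3, y=3)
  < (left): blocked, stay at (x=3, y=3)
  < (left): blocked, stay at (x=3, y=3)
  ^ (up): (x=3, y=3) -> (x=3, y=2)
  < (left): (x=3, y=2) -> (x=2, y=2)
  ^ (up): (x=2, y=2) -> (x=2, y=1)
  ^ (up): blocked, stay at (x=2, y=1)
  v (down): (x=2, y=1) -> (x=2, y=2)
  < (left): (x=2, y=2) -> (x=1, y=2)
  < (left): (x=1, y=2) -> (x=0, y=2)
  < (left): blocked, stay at (x=0, y=2)
  ^ (up): (x=0, y=2) -> (x=0, y=1)
  < (left): blocked, stay at (x=0, y=1)
Final: (x=0, y=1)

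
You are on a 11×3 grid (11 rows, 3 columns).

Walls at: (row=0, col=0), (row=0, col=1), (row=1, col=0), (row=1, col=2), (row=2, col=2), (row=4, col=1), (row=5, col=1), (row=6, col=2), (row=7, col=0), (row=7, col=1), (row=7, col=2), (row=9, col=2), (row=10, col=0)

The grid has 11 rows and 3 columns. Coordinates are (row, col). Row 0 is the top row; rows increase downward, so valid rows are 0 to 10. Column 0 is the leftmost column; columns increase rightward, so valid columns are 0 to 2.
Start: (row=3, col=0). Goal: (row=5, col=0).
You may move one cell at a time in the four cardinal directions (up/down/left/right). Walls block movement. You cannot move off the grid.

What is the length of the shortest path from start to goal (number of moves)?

Answer: Shortest path length: 2

Derivation:
BFS from (row=3, col=0) until reaching (row=5, col=0):
  Distance 0: (row=3, col=0)
  Distance 1: (row=2, col=0), (row=3, col=1), (row=4, col=0)
  Distance 2: (row=2, col=1), (row=3, col=2), (row=5, col=0)  <- goal reached here
One shortest path (2 moves): (row=3, col=0) -> (row=4, col=0) -> (row=5, col=0)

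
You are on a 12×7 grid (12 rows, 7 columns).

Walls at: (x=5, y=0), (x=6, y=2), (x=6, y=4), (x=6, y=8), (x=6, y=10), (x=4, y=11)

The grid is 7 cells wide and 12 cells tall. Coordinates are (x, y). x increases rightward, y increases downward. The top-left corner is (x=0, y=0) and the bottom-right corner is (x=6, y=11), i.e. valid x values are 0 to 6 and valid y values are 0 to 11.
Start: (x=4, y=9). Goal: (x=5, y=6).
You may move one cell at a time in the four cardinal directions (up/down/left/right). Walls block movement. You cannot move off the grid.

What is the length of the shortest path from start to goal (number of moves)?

BFS from (x=4, y=9) until reaching (x=5, y=6):
  Distance 0: (x=4, y=9)
  Distance 1: (x=4, y=8), (x=3, y=9), (x=5, y=9), (x=4, y=10)
  Distance 2: (x=4, y=7), (x=3, y=8), (x=5, y=8), (x=2, y=9), (x=6, y=9), (x=3, y=10), (x=5, y=10)
  Distance 3: (x=4, y=6), (x=3, y=7), (x=5, y=7), (x=2, y=8), (x=1, y=9), (x=2, y=10), (x=3, y=11), (x=5, y=11)
  Distance 4: (x=4, y=5), (x=3, y=6), (x=5, y=6), (x=2, y=7), (x=6, y=7), (x=1, y=8), (x=0, y=9), (x=1, y=10), (x=2, y=11), (x=6, y=11)  <- goal reached here
One shortest path (4 moves): (x=4, y=9) -> (x=5, y=9) -> (x=5, y=8) -> (x=5, y=7) -> (x=5, y=6)

Answer: Shortest path length: 4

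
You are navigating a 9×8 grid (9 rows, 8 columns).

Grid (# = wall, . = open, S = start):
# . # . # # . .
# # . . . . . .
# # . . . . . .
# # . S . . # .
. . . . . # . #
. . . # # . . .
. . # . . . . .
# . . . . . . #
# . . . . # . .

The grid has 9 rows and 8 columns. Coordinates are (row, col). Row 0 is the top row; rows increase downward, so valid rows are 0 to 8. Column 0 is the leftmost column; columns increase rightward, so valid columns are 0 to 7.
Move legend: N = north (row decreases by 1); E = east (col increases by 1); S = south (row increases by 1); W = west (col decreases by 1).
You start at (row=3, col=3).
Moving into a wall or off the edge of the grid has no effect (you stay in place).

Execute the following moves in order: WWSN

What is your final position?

Answer: Final position: (row=3, col=2)

Derivation:
Start: (row=3, col=3)
  W (west): (row=3, col=3) -> (row=3, col=2)
  W (west): blocked, stay at (row=3, col=2)
  S (south): (row=3, col=2) -> (row=4, col=2)
  N (north): (row=4, col=2) -> (row=3, col=2)
Final: (row=3, col=2)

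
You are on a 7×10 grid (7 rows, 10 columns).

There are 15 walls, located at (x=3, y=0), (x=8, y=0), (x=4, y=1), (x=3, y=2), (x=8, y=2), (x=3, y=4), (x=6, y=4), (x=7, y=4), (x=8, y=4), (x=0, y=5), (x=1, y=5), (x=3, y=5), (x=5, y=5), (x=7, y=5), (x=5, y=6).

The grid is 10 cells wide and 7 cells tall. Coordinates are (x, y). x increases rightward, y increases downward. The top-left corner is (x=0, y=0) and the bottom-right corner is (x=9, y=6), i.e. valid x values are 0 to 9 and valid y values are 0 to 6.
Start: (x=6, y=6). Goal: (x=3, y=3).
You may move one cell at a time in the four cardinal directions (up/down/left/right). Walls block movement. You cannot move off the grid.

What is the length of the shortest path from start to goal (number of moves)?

Answer: Shortest path length: 12

Derivation:
BFS from (x=6, y=6) until reaching (x=3, y=3):
  Distance 0: (x=6, y=6)
  Distance 1: (x=6, y=5), (x=7, y=6)
  Distance 2: (x=8, y=6)
  Distance 3: (x=8, y=5), (x=9, y=6)
  Distance 4: (x=9, y=5)
  Distance 5: (x=9, y=4)
  Distance 6: (x=9, y=3)
  Distance 7: (x=9, y=2), (x=8, y=3)
  Distance 8: (x=9, y=1), (x=7, y=3)
  Distance 9: (x=9, y=0), (x=8, y=1), (x=7, y=2), (x=6, y=3)
  Distance 10: (x=7, y=1), (x=6, y=2), (x=5, y=3)
  Distance 11: (x=7, y=0), (x=6, y=1), (x=5, y=2), (x=4, y=3), (x=5, y=4)
  Distance 12: (x=6, y=0), (x=5, y=1), (x=4, y=2), (x=3, y=3), (x=4, y=4)  <- goal reached here
One shortest path (12 moves): (x=6, y=6) -> (x=7, y=6) -> (x=8, y=6) -> (x=9, y=6) -> (x=9, y=5) -> (x=9, y=4) -> (x=9, y=3) -> (x=8, y=3) -> (x=7, y=3) -> (x=6, y=3) -> (x=5, y=3) -> (x=4, y=3) -> (x=3, y=3)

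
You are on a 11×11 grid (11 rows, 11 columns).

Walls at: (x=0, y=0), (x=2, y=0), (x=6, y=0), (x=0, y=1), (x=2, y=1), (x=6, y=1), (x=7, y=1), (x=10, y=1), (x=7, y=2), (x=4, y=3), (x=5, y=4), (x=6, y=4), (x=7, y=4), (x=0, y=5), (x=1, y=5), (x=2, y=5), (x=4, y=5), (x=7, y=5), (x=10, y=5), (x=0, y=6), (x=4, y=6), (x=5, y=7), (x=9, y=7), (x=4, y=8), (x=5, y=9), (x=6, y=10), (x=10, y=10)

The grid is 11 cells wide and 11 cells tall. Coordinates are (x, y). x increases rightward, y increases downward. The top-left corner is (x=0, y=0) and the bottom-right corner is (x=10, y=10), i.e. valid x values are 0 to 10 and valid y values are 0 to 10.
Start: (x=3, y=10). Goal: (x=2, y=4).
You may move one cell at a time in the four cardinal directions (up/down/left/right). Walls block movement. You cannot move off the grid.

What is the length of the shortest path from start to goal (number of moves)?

BFS from (x=3, y=10) until reaching (x=2, y=4):
  Distance 0: (x=3, y=10)
  Distance 1: (x=3, y=9), (x=2, y=10), (x=4, y=10)
  Distance 2: (x=3, y=8), (x=2, y=9), (x=4, y=9), (x=1, y=10), (x=5, y=10)
  Distance 3: (x=3, y=7), (x=2, y=8), (x=1, y=9), (x=0, y=10)
  Distance 4: (x=3, y=6), (x=2, y=7), (x=4, y=7), (x=1, y=8), (x=0, y=9)
  Distance 5: (x=3, y=5), (x=2, y=6), (x=1, y=7), (x=0, y=8)
  Distance 6: (x=3, y=4), (x=1, y=6), (x=0, y=7)
  Distance 7: (x=3, y=3), (x=2, y=4), (x=4, y=4)  <- goal reached here
One shortest path (7 moves): (x=3, y=10) -> (x=3, y=9) -> (x=3, y=8) -> (x=3, y=7) -> (x=3, y=6) -> (x=3, y=5) -> (x=3, y=4) -> (x=2, y=4)

Answer: Shortest path length: 7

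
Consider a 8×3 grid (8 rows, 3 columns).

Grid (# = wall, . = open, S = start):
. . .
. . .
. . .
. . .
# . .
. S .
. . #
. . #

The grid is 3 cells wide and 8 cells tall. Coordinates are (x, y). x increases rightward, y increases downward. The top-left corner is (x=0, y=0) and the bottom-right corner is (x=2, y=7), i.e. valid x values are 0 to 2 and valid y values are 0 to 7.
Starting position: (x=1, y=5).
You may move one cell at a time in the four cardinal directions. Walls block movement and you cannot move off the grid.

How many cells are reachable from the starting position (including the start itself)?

BFS flood-fill from (x=1, y=5):
  Distance 0: (x=1, y=5)
  Distance 1: (x=1, y=4), (x=0, y=5), (x=2, y=5), (x=1, y=6)
  Distance 2: (x=1, y=3), (x=2, y=4), (x=0, y=6), (x=1, y=7)
  Distance 3: (x=1, y=2), (x=0, y=3), (x=2, y=3), (x=0, y=7)
  Distance 4: (x=1, y=1), (x=0, y=2), (x=2, y=2)
  Distance 5: (x=1, y=0), (x=0, y=1), (x=2, y=1)
  Distance 6: (x=0, y=0), (x=2, y=0)
Total reachable: 21 (grid has 21 open cells total)

Answer: Reachable cells: 21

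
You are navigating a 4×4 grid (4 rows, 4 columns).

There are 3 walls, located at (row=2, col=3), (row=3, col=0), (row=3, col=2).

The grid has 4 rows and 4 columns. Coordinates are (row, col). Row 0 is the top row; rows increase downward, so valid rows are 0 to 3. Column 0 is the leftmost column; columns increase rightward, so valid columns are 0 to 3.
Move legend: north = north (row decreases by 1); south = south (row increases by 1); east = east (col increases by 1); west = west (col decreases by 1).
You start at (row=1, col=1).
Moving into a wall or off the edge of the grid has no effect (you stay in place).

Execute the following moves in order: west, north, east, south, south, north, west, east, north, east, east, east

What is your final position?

Answer: Final position: (row=0, col=3)

Derivation:
Start: (row=1, col=1)
  west (west): (row=1, col=1) -> (row=1, col=0)
  north (north): (row=1, col=0) -> (row=0, col=0)
  east (east): (row=0, col=0) -> (row=0, col=1)
  south (south): (row=0, col=1) -> (row=1, col=1)
  south (south): (row=1, col=1) -> (row=2, col=1)
  north (north): (row=2, col=1) -> (row=1, col=1)
  west (west): (row=1, col=1) -> (row=1, col=0)
  east (east): (row=1, col=0) -> (row=1, col=1)
  north (north): (row=1, col=1) -> (row=0, col=1)
  east (east): (row=0, col=1) -> (row=0, col=2)
  east (east): (row=0, col=2) -> (row=0, col=3)
  east (east): blocked, stay at (row=0, col=3)
Final: (row=0, col=3)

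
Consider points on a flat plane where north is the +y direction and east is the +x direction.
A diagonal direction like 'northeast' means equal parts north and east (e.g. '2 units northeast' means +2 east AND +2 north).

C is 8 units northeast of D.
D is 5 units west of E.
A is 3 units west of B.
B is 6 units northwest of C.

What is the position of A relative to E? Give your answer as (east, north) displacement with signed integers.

Place E at the origin (east=0, north=0).
  D is 5 units west of E: delta (east=-5, north=+0); D at (east=-5, north=0).
  C is 8 units northeast of D: delta (east=+8, north=+8); C at (east=3, north=8).
  B is 6 units northwest of C: delta (east=-6, north=+6); B at (east=-3, north=14).
  A is 3 units west of B: delta (east=-3, north=+0); A at (east=-6, north=14).
Therefore A relative to E: (east=-6, north=14).

Answer: A is at (east=-6, north=14) relative to E.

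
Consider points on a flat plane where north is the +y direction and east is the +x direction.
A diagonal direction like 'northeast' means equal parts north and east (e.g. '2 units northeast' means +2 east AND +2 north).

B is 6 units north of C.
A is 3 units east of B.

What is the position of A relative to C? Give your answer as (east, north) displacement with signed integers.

Answer: A is at (east=3, north=6) relative to C.

Derivation:
Place C at the origin (east=0, north=0).
  B is 6 units north of C: delta (east=+0, north=+6); B at (east=0, north=6).
  A is 3 units east of B: delta (east=+3, north=+0); A at (east=3, north=6).
Therefore A relative to C: (east=3, north=6).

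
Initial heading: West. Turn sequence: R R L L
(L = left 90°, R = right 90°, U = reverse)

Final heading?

Start: West
  R (right (90° clockwise)) -> North
  R (right (90° clockwise)) -> East
  L (left (90° counter-clockwise)) -> North
  L (left (90° counter-clockwise)) -> West
Final: West

Answer: Final heading: West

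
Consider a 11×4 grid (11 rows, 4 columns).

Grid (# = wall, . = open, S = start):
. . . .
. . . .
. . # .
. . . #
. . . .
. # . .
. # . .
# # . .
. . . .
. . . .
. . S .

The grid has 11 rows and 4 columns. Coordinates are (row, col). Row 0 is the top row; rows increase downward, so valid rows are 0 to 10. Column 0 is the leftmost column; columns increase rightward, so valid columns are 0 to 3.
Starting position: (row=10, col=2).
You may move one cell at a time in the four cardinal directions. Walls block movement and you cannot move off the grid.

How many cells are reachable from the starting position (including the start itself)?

BFS flood-fill from (row=10, col=2):
  Distance 0: (row=10, col=2)
  Distance 1: (row=9, col=2), (row=10, col=1), (row=10, col=3)
  Distance 2: (row=8, col=2), (row=9, col=1), (row=9, col=3), (row=10, col=0)
  Distance 3: (row=7, col=2), (row=8, col=1), (row=8, col=3), (row=9, col=0)
  Distance 4: (row=6, col=2), (row=7, col=3), (row=8, col=0)
  Distance 5: (row=5, col=2), (row=6, col=3)
  Distance 6: (row=4, col=2), (row=5, col=3)
  Distance 7: (row=3, col=2), (row=4, col=1), (row=4, col=3)
  Distance 8: (row=3, col=1), (row=4, col=0)
  Distance 9: (row=2, col=1), (row=3, col=0), (row=5, col=0)
  Distance 10: (row=1, col=1), (row=2, col=0), (row=6, col=0)
  Distance 11: (row=0, col=1), (row=1, col=0), (row=1, col=2)
  Distance 12: (row=0, col=0), (row=0, col=2), (row=1, col=3)
  Distance 13: (row=0, col=3), (row=2, col=3)
Total reachable: 38 (grid has 38 open cells total)

Answer: Reachable cells: 38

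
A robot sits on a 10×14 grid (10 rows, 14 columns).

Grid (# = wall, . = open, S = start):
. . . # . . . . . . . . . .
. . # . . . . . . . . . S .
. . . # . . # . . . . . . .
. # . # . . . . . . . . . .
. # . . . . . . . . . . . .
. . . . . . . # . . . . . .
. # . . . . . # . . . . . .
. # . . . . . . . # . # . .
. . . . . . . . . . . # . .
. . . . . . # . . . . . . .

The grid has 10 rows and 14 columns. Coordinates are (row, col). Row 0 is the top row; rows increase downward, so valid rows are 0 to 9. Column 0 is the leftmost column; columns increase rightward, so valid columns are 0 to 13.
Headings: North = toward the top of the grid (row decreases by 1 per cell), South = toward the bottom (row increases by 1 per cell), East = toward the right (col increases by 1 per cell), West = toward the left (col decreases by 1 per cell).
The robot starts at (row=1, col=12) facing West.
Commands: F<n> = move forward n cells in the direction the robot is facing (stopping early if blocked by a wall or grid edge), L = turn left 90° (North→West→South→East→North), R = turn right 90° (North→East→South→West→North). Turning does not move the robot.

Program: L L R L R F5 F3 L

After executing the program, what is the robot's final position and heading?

Start: (row=1, col=12), facing West
  L: turn left, now facing South
  L: turn left, now facing East
  R: turn right, now facing South
  L: turn left, now facing East
  R: turn right, now facing South
  F5: move forward 5, now at (row=6, col=12)
  F3: move forward 3, now at (row=9, col=12)
  L: turn left, now facing East
Final: (row=9, col=12), facing East

Answer: Final position: (row=9, col=12), facing East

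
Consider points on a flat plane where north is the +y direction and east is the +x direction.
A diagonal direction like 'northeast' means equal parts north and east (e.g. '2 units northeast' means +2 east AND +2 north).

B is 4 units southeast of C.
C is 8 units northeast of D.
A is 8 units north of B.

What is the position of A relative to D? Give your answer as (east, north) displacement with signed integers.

Answer: A is at (east=12, north=12) relative to D.

Derivation:
Place D at the origin (east=0, north=0).
  C is 8 units northeast of D: delta (east=+8, north=+8); C at (east=8, north=8).
  B is 4 units southeast of C: delta (east=+4, north=-4); B at (east=12, north=4).
  A is 8 units north of B: delta (east=+0, north=+8); A at (east=12, north=12).
Therefore A relative to D: (east=12, north=12).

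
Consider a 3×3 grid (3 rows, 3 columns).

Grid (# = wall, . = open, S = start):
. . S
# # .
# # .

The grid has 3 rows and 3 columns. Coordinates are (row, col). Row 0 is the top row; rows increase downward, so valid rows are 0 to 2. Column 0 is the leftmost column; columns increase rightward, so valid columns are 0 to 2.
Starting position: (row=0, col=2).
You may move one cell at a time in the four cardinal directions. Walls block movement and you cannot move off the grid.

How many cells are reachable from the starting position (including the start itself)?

BFS flood-fill from (row=0, col=2):
  Distance 0: (row=0, col=2)
  Distance 1: (row=0, col=1), (row=1, col=2)
  Distance 2: (row=0, col=0), (row=2, col=2)
Total reachable: 5 (grid has 5 open cells total)

Answer: Reachable cells: 5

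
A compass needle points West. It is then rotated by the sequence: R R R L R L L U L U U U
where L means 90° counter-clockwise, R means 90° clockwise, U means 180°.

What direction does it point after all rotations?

Answer: Final heading: West

Derivation:
Start: West
  R (right (90° clockwise)) -> North
  R (right (90° clockwise)) -> East
  R (right (90° clockwise)) -> South
  L (left (90° counter-clockwise)) -> East
  R (right (90° clockwise)) -> South
  L (left (90° counter-clockwise)) -> East
  L (left (90° counter-clockwise)) -> North
  U (U-turn (180°)) -> South
  L (left (90° counter-clockwise)) -> East
  U (U-turn (180°)) -> West
  U (U-turn (180°)) -> East
  U (U-turn (180°)) -> West
Final: West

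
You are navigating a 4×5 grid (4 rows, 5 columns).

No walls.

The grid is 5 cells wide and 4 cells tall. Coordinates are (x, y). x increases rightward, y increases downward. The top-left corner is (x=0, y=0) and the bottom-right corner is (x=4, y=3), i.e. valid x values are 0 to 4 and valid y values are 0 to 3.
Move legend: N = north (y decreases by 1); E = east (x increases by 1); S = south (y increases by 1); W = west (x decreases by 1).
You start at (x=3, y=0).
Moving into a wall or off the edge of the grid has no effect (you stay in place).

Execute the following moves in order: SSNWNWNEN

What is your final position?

Start: (x=3, y=0)
  S (south): (x=3, y=0) -> (x=3, y=1)
  S (south): (x=3, y=1) -> (x=3, y=2)
  N (north): (x=3, y=2) -> (x=3, y=1)
  W (west): (x=3, y=1) -> (x=2, y=1)
  N (north): (x=2, y=1) -> (x=2, y=0)
  W (west): (x=2, y=0) -> (x=1, y=0)
  N (north): blocked, stay at (x=1, y=0)
  E (east): (x=1, y=0) -> (x=2, y=0)
  N (north): blocked, stay at (x=2, y=0)
Final: (x=2, y=0)

Answer: Final position: (x=2, y=0)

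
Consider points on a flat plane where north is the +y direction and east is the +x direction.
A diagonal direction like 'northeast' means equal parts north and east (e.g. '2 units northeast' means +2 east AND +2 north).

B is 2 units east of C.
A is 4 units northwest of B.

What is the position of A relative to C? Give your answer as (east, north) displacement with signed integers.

Answer: A is at (east=-2, north=4) relative to C.

Derivation:
Place C at the origin (east=0, north=0).
  B is 2 units east of C: delta (east=+2, north=+0); B at (east=2, north=0).
  A is 4 units northwest of B: delta (east=-4, north=+4); A at (east=-2, north=4).
Therefore A relative to C: (east=-2, north=4).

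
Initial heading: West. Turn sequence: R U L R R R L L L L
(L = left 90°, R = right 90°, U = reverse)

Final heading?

Start: West
  R (right (90° clockwise)) -> North
  U (U-turn (180°)) -> South
  L (left (90° counter-clockwise)) -> East
  R (right (90° clockwise)) -> South
  R (right (90° clockwise)) -> West
  R (right (90° clockwise)) -> North
  L (left (90° counter-clockwise)) -> West
  L (left (90° counter-clockwise)) -> South
  L (left (90° counter-clockwise)) -> East
  L (left (90° counter-clockwise)) -> North
Final: North

Answer: Final heading: North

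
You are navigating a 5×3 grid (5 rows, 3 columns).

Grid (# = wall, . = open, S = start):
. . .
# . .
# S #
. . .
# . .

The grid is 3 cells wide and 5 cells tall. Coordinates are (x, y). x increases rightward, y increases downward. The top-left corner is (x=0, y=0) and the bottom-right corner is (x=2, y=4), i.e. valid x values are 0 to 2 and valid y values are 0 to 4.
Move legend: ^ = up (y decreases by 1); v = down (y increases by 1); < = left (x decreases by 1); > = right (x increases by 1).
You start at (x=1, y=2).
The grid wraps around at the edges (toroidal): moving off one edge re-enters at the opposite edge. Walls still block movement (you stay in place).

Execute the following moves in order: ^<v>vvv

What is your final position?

Start: (x=1, y=2)
  ^ (up): (x=1, y=2) -> (x=1, y=1)
  < (left): blocked, stay at (x=1, y=1)
  v (down): (x=1, y=1) -> (x=1, y=2)
  > (right): blocked, stay at (x=1, y=2)
  v (down): (x=1, y=2) -> (x=1, y=3)
  v (down): (x=1, y=3) -> (x=1, y=4)
  v (down): (x=1, y=4) -> (x=1, y=0)
Final: (x=1, y=0)

Answer: Final position: (x=1, y=0)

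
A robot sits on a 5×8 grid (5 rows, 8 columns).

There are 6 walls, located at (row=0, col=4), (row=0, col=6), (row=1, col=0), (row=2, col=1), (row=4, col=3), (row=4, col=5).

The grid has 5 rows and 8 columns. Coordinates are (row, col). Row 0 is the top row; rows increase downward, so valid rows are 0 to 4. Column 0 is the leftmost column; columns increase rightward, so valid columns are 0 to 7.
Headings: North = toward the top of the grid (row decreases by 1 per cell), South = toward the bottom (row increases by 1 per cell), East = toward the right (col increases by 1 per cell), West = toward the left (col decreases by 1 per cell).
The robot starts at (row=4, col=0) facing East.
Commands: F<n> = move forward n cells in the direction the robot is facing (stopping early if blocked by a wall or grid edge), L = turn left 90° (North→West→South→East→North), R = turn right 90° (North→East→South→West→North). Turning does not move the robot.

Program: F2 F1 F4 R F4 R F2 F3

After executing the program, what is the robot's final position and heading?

Start: (row=4, col=0), facing East
  F2: move forward 2, now at (row=4, col=2)
  F1: move forward 0/1 (blocked), now at (row=4, col=2)
  F4: move forward 0/4 (blocked), now at (row=4, col=2)
  R: turn right, now facing South
  F4: move forward 0/4 (blocked), now at (row=4, col=2)
  R: turn right, now facing West
  F2: move forward 2, now at (row=4, col=0)
  F3: move forward 0/3 (blocked), now at (row=4, col=0)
Final: (row=4, col=0), facing West

Answer: Final position: (row=4, col=0), facing West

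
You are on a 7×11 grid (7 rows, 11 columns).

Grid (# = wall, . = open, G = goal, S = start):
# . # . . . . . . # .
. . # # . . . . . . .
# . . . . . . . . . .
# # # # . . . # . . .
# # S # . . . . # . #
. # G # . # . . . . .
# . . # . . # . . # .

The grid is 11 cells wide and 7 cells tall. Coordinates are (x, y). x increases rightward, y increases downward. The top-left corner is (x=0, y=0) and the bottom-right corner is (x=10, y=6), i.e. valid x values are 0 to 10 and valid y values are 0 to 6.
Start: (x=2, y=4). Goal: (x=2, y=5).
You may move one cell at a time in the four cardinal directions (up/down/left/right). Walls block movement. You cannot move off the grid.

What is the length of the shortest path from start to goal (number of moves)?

Answer: Shortest path length: 1

Derivation:
BFS from (x=2, y=4) until reaching (x=2, y=5):
  Distance 0: (x=2, y=4)
  Distance 1: (x=2, y=5)  <- goal reached here
One shortest path (1 moves): (x=2, y=4) -> (x=2, y=5)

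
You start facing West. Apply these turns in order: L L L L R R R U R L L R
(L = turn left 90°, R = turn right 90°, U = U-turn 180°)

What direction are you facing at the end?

Start: West
  L (left (90° counter-clockwise)) -> South
  L (left (90° counter-clockwise)) -> East
  L (left (90° counter-clockwise)) -> North
  L (left (90° counter-clockwise)) -> West
  R (right (90° clockwise)) -> North
  R (right (90° clockwise)) -> East
  R (right (90° clockwise)) -> South
  U (U-turn (180°)) -> North
  R (right (90° clockwise)) -> East
  L (left (90° counter-clockwise)) -> North
  L (left (90° counter-clockwise)) -> West
  R (right (90° clockwise)) -> North
Final: North

Answer: Final heading: North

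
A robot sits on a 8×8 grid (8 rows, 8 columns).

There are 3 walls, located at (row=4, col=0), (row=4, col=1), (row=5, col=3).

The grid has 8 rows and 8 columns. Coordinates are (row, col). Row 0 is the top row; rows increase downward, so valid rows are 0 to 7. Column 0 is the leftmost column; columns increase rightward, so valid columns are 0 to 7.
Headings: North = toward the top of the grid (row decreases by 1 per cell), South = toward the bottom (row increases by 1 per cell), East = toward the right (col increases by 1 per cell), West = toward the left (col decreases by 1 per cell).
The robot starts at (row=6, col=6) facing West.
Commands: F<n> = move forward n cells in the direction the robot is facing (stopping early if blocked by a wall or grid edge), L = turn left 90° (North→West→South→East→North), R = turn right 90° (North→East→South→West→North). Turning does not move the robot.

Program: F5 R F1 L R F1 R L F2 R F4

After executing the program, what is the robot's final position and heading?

Start: (row=6, col=6), facing West
  F5: move forward 5, now at (row=6, col=1)
  R: turn right, now facing North
  F1: move forward 1, now at (row=5, col=1)
  L: turn left, now facing West
  R: turn right, now facing North
  F1: move forward 0/1 (blocked), now at (row=5, col=1)
  R: turn right, now facing East
  L: turn left, now facing North
  F2: move forward 0/2 (blocked), now at (row=5, col=1)
  R: turn right, now facing East
  F4: move forward 1/4 (blocked), now at (row=5, col=2)
Final: (row=5, col=2), facing East

Answer: Final position: (row=5, col=2), facing East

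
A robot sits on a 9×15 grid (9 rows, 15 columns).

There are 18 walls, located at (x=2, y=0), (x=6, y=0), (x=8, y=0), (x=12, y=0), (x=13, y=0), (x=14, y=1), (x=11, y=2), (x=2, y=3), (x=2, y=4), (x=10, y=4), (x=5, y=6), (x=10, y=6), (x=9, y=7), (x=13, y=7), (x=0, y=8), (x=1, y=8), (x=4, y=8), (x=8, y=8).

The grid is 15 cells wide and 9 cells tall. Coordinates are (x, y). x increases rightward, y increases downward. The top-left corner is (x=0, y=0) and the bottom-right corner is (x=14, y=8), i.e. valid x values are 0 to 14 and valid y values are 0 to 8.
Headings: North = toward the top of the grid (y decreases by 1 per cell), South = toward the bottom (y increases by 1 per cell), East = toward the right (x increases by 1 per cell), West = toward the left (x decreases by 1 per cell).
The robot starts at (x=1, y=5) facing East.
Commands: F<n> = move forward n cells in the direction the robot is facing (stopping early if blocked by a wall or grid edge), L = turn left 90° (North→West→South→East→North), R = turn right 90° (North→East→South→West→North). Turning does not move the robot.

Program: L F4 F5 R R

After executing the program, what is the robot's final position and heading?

Answer: Final position: (x=1, y=0), facing South

Derivation:
Start: (x=1, y=5), facing East
  L: turn left, now facing North
  F4: move forward 4, now at (x=1, y=1)
  F5: move forward 1/5 (blocked), now at (x=1, y=0)
  R: turn right, now facing East
  R: turn right, now facing South
Final: (x=1, y=0), facing South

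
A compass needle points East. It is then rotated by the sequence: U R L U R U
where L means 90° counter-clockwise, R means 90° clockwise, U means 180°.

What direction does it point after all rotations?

Start: East
  U (U-turn (180°)) -> West
  R (right (90° clockwise)) -> North
  L (left (90° counter-clockwise)) -> West
  U (U-turn (180°)) -> East
  R (right (90° clockwise)) -> South
  U (U-turn (180°)) -> North
Final: North

Answer: Final heading: North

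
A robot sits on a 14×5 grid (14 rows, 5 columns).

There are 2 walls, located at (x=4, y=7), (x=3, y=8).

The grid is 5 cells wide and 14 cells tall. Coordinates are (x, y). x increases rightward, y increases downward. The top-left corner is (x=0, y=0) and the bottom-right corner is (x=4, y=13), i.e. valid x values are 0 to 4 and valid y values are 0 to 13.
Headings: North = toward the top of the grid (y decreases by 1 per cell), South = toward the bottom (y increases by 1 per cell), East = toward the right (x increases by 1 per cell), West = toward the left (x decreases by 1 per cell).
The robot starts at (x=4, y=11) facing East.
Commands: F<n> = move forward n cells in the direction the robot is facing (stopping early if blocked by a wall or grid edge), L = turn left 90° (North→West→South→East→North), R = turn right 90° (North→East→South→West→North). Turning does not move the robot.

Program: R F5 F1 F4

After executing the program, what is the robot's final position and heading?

Answer: Final position: (x=4, y=13), facing South

Derivation:
Start: (x=4, y=11), facing East
  R: turn right, now facing South
  F5: move forward 2/5 (blocked), now at (x=4, y=13)
  F1: move forward 0/1 (blocked), now at (x=4, y=13)
  F4: move forward 0/4 (blocked), now at (x=4, y=13)
Final: (x=4, y=13), facing South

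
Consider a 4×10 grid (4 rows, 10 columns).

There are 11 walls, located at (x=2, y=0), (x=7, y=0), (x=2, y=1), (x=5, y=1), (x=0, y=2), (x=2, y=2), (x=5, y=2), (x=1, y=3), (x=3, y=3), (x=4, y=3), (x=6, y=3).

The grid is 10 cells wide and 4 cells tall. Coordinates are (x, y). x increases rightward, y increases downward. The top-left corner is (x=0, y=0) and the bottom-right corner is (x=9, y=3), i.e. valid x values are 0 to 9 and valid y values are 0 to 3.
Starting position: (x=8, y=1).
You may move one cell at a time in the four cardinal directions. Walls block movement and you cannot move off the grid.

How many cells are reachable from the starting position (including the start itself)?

BFS flood-fill from (x=8, y=1):
  Distance 0: (x=8, y=1)
  Distance 1: (x=8, y=0), (x=7, y=1), (x=9, y=1), (x=8, y=2)
  Distance 2: (x=9, y=0), (x=6, y=1), (x=7, y=2), (x=9, y=2), (x=8, y=3)
  Distance 3: (x=6, y=0), (x=6, y=2), (x=7, y=3), (x=9, y=3)
  Distance 4: (x=5, y=0)
  Distance 5: (x=4, y=0)
  Distance 6: (x=3, y=0), (x=4, y=1)
  Distance 7: (x=3, y=1), (x=4, y=2)
  Distance 8: (x=3, y=2)
Total reachable: 21 (grid has 29 open cells total)

Answer: Reachable cells: 21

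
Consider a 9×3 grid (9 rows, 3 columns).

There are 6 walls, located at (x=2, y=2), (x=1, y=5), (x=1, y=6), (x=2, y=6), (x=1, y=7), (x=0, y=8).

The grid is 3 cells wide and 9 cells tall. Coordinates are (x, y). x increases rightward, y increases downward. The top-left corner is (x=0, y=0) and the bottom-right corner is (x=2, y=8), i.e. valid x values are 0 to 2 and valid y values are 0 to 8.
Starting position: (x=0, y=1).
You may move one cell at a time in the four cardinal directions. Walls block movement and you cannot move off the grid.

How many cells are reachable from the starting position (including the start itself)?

Answer: Reachable cells: 18

Derivation:
BFS flood-fill from (x=0, y=1):
  Distance 0: (x=0, y=1)
  Distance 1: (x=0, y=0), (x=1, y=1), (x=0, y=2)
  Distance 2: (x=1, y=0), (x=2, y=1), (x=1, y=2), (x=0, y=3)
  Distance 3: (x=2, y=0), (x=1, y=3), (x=0, y=4)
  Distance 4: (x=2, y=3), (x=1, y=4), (x=0, y=5)
  Distance 5: (x=2, y=4), (x=0, y=6)
  Distance 6: (x=2, y=5), (x=0, y=7)
Total reachable: 18 (grid has 21 open cells total)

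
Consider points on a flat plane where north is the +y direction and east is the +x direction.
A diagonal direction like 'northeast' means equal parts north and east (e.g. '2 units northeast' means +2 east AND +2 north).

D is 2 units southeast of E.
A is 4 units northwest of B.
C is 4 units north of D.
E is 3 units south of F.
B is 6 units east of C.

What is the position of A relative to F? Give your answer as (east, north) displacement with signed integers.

Place F at the origin (east=0, north=0).
  E is 3 units south of F: delta (east=+0, north=-3); E at (east=0, north=-3).
  D is 2 units southeast of E: delta (east=+2, north=-2); D at (east=2, north=-5).
  C is 4 units north of D: delta (east=+0, north=+4); C at (east=2, north=-1).
  B is 6 units east of C: delta (east=+6, north=+0); B at (east=8, north=-1).
  A is 4 units northwest of B: delta (east=-4, north=+4); A at (east=4, north=3).
Therefore A relative to F: (east=4, north=3).

Answer: A is at (east=4, north=3) relative to F.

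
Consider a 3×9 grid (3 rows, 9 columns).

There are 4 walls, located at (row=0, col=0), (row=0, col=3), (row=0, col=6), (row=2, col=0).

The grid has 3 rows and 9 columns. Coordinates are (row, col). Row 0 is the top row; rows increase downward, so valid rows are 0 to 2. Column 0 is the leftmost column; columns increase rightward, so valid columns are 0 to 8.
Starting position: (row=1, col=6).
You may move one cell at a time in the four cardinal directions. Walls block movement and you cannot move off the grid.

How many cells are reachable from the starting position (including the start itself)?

Answer: Reachable cells: 23

Derivation:
BFS flood-fill from (row=1, col=6):
  Distance 0: (row=1, col=6)
  Distance 1: (row=1, col=5), (row=1, col=7), (row=2, col=6)
  Distance 2: (row=0, col=5), (row=0, col=7), (row=1, col=4), (row=1, col=8), (row=2, col=5), (row=2, col=7)
  Distance 3: (row=0, col=4), (row=0, col=8), (row=1, col=3), (row=2, col=4), (row=2, col=8)
  Distance 4: (row=1, col=2), (row=2, col=3)
  Distance 5: (row=0, col=2), (row=1, col=1), (row=2, col=2)
  Distance 6: (row=0, col=1), (row=1, col=0), (row=2, col=1)
Total reachable: 23 (grid has 23 open cells total)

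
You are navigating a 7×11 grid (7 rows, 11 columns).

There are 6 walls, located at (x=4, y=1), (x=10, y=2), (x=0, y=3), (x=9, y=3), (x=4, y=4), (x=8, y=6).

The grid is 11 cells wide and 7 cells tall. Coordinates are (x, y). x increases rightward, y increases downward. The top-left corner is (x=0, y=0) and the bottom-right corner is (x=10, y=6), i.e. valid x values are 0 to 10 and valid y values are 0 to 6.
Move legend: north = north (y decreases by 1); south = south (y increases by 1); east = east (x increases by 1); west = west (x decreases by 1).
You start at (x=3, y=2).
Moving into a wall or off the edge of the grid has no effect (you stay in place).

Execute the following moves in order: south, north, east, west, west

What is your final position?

Start: (x=3, y=2)
  south (south): (x=3, y=2) -> (x=3, y=3)
  north (north): (x=3, y=3) -> (x=3, y=2)
  east (east): (x=3, y=2) -> (x=4, y=2)
  west (west): (x=4, y=2) -> (x=3, y=2)
  west (west): (x=3, y=2) -> (x=2, y=2)
Final: (x=2, y=2)

Answer: Final position: (x=2, y=2)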